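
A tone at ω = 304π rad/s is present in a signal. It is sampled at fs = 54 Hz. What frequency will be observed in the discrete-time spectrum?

ω = 304π rad/s → f = ω/(2π) = 152 Hz.
152 Hz mod fs = 44 Hz.
44 Hz > fs/2 = 27 Hz, folds to fs − 44 Hz = 10 Hz.

10 Hz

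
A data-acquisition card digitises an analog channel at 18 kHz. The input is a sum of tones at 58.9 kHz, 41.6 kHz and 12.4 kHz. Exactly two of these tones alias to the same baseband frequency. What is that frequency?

fs/2 = 9 kHz.
58.9 kHz mod fs = 4.9 kHz.
4.9 kHz ≤ fs/2 = 9 kHz, appears at 4.9 kHz.
41.6 kHz mod fs = 5.6 kHz.
5.6 kHz ≤ fs/2 = 9 kHz, appears at 5.6 kHz.
12.4 kHz > fs/2 = 9 kHz, folds to fs − 12.4 kHz = 5.6 kHz.
12.4 kHz and 41.6 kHz both map to 5.6 kHz.

5.6 kHz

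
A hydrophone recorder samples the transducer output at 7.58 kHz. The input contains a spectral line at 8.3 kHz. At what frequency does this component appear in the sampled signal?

0.72 kHz

8.3 kHz mod fs = 0.72 kHz.
0.72 kHz ≤ fs/2 = 3.79 kHz, appears at 0.72 kHz.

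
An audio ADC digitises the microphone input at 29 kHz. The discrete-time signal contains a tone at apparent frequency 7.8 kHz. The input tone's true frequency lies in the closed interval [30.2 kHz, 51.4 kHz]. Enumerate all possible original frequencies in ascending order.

36.8 kHz, 50.2 kHz

Frequencies that alias to 7.8 kHz are k·fs ± 7.8 kHz for integer k ≥ 0.
k=0: 7.8 kHz.
k=1: 21.2 kHz, 36.8 kHz.
k=2: 50.2 kHz, 65.8 kHz.
k=3: 79.2 kHz, 94.8 kHz.
Within [30.2 kHz, 51.4 kHz]: 36.8 kHz, 50.2 kHz.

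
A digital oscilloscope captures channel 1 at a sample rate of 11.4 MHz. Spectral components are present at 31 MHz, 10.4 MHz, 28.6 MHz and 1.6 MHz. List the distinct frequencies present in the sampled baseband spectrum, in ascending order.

fs/2 = 5.7 MHz.
31 MHz mod fs = 8.2 MHz.
8.2 MHz > fs/2 = 5.7 MHz, folds to fs − 8.2 MHz = 3.2 MHz.
10.4 MHz > fs/2 = 5.7 MHz, folds to fs − 10.4 MHz = 1 MHz.
28.6 MHz mod fs = 5.8 MHz.
5.8 MHz > fs/2 = 5.7 MHz, folds to fs − 5.8 MHz = 5.6 MHz.
1.6 MHz ≤ fs/2 = 5.7 MHz, passes unchanged.
Distinct values: {1 MHz, 1.6 MHz, 3.2 MHz, 5.6 MHz}.

1 MHz, 1.6 MHz, 3.2 MHz, 5.6 MHz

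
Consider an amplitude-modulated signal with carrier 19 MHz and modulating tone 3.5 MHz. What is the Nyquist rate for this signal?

45 MHz

AM sidebands sit at fc ± fm = 15.5 MHz and 22.5 MHz.
Highest-frequency component: 22.5 MHz.
Nyquist rate = 2 × 22.5 MHz = 45 MHz.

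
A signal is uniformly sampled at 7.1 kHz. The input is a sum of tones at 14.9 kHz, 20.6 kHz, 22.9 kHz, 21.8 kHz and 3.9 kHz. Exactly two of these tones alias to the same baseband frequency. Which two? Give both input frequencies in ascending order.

14.9 kHz, 20.6 kHz

fs/2 = 3.55 kHz.
14.9 kHz mod fs = 0.7 kHz.
0.7 kHz ≤ fs/2 = 3.55 kHz, appears at 0.7 kHz.
20.6 kHz mod fs = 6.4 kHz.
6.4 kHz > fs/2 = 3.55 kHz, folds to fs − 6.4 kHz = 0.7 kHz.
22.9 kHz mod fs = 1.6 kHz.
1.6 kHz ≤ fs/2 = 3.55 kHz, appears at 1.6 kHz.
21.8 kHz mod fs = 0.5 kHz.
0.5 kHz ≤ fs/2 = 3.55 kHz, appears at 0.5 kHz.
3.9 kHz > fs/2 = 3.55 kHz, folds to fs − 3.9 kHz = 3.2 kHz.
14.9 kHz and 20.6 kHz both map to 0.7 kHz.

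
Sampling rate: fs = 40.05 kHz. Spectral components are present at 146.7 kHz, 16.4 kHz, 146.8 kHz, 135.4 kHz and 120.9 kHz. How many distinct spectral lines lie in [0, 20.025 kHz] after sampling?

fs/2 = 20.025 kHz.
146.7 kHz mod fs = 26.55 kHz.
26.55 kHz > fs/2 = 20.025 kHz, folds to fs − 26.55 kHz = 13.5 kHz.
16.4 kHz ≤ fs/2 = 20.025 kHz, passes unchanged.
146.8 kHz mod fs = 26.65 kHz.
26.65 kHz > fs/2 = 20.025 kHz, folds to fs − 26.65 kHz = 13.4 kHz.
135.4 kHz mod fs = 15.25 kHz.
15.25 kHz ≤ fs/2 = 20.025 kHz, appears at 15.25 kHz.
120.9 kHz mod fs = 0.75 kHz.
0.75 kHz ≤ fs/2 = 20.025 kHz, appears at 0.75 kHz.
Distinct values: {0.75 kHz, 13.4 kHz, 13.5 kHz, 15.25 kHz, 16.4 kHz} → 5.

5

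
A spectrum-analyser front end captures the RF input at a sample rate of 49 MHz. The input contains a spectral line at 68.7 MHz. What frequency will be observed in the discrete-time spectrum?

68.7 MHz mod fs = 19.7 MHz.
19.7 MHz ≤ fs/2 = 24.5 MHz, appears at 19.7 MHz.

19.7 MHz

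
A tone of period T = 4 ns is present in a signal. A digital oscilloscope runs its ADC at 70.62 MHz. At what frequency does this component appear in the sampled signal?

32.48 MHz

T = 4 ns → f = 1/T = 250 MHz.
250 MHz mod fs = 38.14 MHz.
38.14 MHz > fs/2 = 35.31 MHz, folds to fs − 38.14 MHz = 32.48 MHz.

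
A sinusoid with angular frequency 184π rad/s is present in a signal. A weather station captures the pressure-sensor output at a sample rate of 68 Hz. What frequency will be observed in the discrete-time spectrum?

24 Hz

ω = 184π rad/s → f = ω/(2π) = 92 Hz.
92 Hz mod fs = 24 Hz.
24 Hz ≤ fs/2 = 34 Hz, appears at 24 Hz.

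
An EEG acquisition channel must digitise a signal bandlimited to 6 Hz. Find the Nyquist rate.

Nyquist rate = 2 × 6 Hz = 12 Hz.

12 Hz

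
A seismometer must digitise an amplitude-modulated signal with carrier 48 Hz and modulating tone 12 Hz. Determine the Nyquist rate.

AM sidebands sit at fc ± fm = 36 Hz and 60 Hz.
Highest-frequency component: 60 Hz.
Nyquist rate = 2 × 60 Hz = 120 Hz.

120 Hz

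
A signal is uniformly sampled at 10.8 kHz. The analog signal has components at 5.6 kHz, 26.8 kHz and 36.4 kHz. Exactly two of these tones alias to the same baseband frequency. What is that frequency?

fs/2 = 5.4 kHz.
5.6 kHz > fs/2 = 5.4 kHz, folds to fs − 5.6 kHz = 5.2 kHz.
26.8 kHz mod fs = 5.2 kHz.
5.2 kHz ≤ fs/2 = 5.4 kHz, appears at 5.2 kHz.
36.4 kHz mod fs = 4 kHz.
4 kHz ≤ fs/2 = 5.4 kHz, appears at 4 kHz.
5.6 kHz and 26.8 kHz both map to 5.2 kHz.

5.2 kHz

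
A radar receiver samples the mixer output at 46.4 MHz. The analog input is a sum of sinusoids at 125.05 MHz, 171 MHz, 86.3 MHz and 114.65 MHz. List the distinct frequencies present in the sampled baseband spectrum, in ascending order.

6.5 MHz, 14.15 MHz, 14.6 MHz, 21.85 MHz

fs/2 = 23.2 MHz.
125.05 MHz mod fs = 32.25 MHz.
32.25 MHz > fs/2 = 23.2 MHz, folds to fs − 32.25 MHz = 14.15 MHz.
171 MHz mod fs = 31.8 MHz.
31.8 MHz > fs/2 = 23.2 MHz, folds to fs − 31.8 MHz = 14.6 MHz.
86.3 MHz mod fs = 39.9 MHz.
39.9 MHz > fs/2 = 23.2 MHz, folds to fs − 39.9 MHz = 6.5 MHz.
114.65 MHz mod fs = 21.85 MHz.
21.85 MHz ≤ fs/2 = 23.2 MHz, appears at 21.85 MHz.
Distinct values: {6.5 MHz, 14.15 MHz, 14.6 MHz, 21.85 MHz}.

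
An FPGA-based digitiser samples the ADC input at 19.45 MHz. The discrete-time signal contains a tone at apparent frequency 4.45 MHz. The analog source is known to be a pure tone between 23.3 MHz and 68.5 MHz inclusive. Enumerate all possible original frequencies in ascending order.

23.9 MHz, 34.45 MHz, 43.35 MHz, 53.9 MHz, 62.8 MHz

Frequencies that alias to 4.45 MHz are k·fs ± 4.45 MHz for integer k ≥ 0.
k=0: 4.45 MHz.
k=1: 15 MHz, 23.9 MHz.
k=2: 34.45 MHz, 43.35 MHz.
k=3: 53.9 MHz, 62.8 MHz.
k=4: 73.35 MHz, 82.25 MHz.
Within [23.3 MHz, 68.5 MHz]: 23.9 MHz, 34.45 MHz, 43.35 MHz, 53.9 MHz, 62.8 MHz.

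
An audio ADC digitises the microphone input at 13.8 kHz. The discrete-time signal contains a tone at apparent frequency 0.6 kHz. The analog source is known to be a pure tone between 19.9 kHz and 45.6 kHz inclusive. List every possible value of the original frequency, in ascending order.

Frequencies that alias to 0.6 kHz are k·fs ± 0.6 kHz for integer k ≥ 0.
k=0: 0.6 kHz.
k=1: 13.2 kHz, 14.4 kHz.
k=2: 27 kHz, 28.2 kHz.
k=3: 40.8 kHz, 42 kHz.
k=4: 54.6 kHz, 55.8 kHz.
Within [19.9 kHz, 45.6 kHz]: 27 kHz, 28.2 kHz, 40.8 kHz, 42 kHz.

27 kHz, 28.2 kHz, 40.8 kHz, 42 kHz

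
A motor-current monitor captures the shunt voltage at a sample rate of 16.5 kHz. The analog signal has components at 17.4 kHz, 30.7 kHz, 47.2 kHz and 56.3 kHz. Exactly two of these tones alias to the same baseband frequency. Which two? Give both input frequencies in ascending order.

fs/2 = 8.25 kHz.
17.4 kHz mod fs = 0.9 kHz.
0.9 kHz ≤ fs/2 = 8.25 kHz, appears at 0.9 kHz.
30.7 kHz mod fs = 14.2 kHz.
14.2 kHz > fs/2 = 8.25 kHz, folds to fs − 14.2 kHz = 2.3 kHz.
47.2 kHz mod fs = 14.2 kHz.
14.2 kHz > fs/2 = 8.25 kHz, folds to fs − 14.2 kHz = 2.3 kHz.
56.3 kHz mod fs = 6.8 kHz.
6.8 kHz ≤ fs/2 = 8.25 kHz, appears at 6.8 kHz.
30.7 kHz and 47.2 kHz both map to 2.3 kHz.

30.7 kHz, 47.2 kHz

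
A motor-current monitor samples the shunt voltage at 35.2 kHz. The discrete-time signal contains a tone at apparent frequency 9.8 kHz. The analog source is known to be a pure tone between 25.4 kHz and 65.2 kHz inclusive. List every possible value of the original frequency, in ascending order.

Frequencies that alias to 9.8 kHz are k·fs ± 9.8 kHz for integer k ≥ 0.
k=0: 9.8 kHz.
k=1: 25.4 kHz, 45 kHz.
k=2: 60.6 kHz, 80.2 kHz.
k=3: 95.8 kHz, 115.4 kHz.
Within [25.4 kHz, 65.2 kHz]: 25.4 kHz, 45 kHz, 60.6 kHz.

25.4 kHz, 45 kHz, 60.6 kHz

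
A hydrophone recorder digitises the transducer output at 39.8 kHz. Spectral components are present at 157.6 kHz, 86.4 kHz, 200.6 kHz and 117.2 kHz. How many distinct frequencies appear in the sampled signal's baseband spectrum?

3

fs/2 = 19.9 kHz.
157.6 kHz mod fs = 38.2 kHz.
38.2 kHz > fs/2 = 19.9 kHz, folds to fs − 38.2 kHz = 1.6 kHz.
86.4 kHz mod fs = 6.8 kHz.
6.8 kHz ≤ fs/2 = 19.9 kHz, appears at 6.8 kHz.
200.6 kHz mod fs = 1.6 kHz.
1.6 kHz ≤ fs/2 = 19.9 kHz, appears at 1.6 kHz.
117.2 kHz mod fs = 37.6 kHz.
37.6 kHz > fs/2 = 19.9 kHz, folds to fs − 37.6 kHz = 2.2 kHz.
Distinct values: {1.6 kHz, 2.2 kHz, 6.8 kHz} → 3.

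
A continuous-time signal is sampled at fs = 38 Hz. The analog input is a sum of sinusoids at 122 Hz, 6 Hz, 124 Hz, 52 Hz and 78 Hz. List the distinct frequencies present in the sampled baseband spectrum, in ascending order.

fs/2 = 19 Hz.
122 Hz mod fs = 8 Hz.
8 Hz ≤ fs/2 = 19 Hz, appears at 8 Hz.
6 Hz ≤ fs/2 = 19 Hz, passes unchanged.
124 Hz mod fs = 10 Hz.
10 Hz ≤ fs/2 = 19 Hz, appears at 10 Hz.
52 Hz mod fs = 14 Hz.
14 Hz ≤ fs/2 = 19 Hz, appears at 14 Hz.
78 Hz mod fs = 2 Hz.
2 Hz ≤ fs/2 = 19 Hz, appears at 2 Hz.
Distinct values: {2 Hz, 6 Hz, 8 Hz, 10 Hz, 14 Hz}.

2 Hz, 6 Hz, 8 Hz, 10 Hz, 14 Hz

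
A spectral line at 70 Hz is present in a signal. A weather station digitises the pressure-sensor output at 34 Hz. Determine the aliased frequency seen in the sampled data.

2 Hz

70 Hz mod fs = 2 Hz.
2 Hz ≤ fs/2 = 17 Hz, appears at 2 Hz.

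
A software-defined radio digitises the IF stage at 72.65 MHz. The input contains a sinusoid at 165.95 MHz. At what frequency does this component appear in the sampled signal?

20.65 MHz

165.95 MHz mod fs = 20.65 MHz.
20.65 MHz ≤ fs/2 = 36.325 MHz, appears at 20.65 MHz.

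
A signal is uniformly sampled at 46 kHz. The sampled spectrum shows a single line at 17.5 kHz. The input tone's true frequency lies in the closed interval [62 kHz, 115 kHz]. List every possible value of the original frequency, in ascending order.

63.5 kHz, 74.5 kHz, 109.5 kHz

Frequencies that alias to 17.5 kHz are k·fs ± 17.5 kHz for integer k ≥ 0.
k=0: 17.5 kHz.
k=1: 28.5 kHz, 63.5 kHz.
k=2: 74.5 kHz, 109.5 kHz.
k=3: 120.5 kHz, 155.5 kHz.
Within [62 kHz, 115 kHz]: 63.5 kHz, 74.5 kHz, 109.5 kHz.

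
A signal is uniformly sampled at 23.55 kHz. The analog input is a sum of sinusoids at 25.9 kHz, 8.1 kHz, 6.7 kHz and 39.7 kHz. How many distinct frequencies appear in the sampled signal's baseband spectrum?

4

fs/2 = 11.775 kHz.
25.9 kHz mod fs = 2.35 kHz.
2.35 kHz ≤ fs/2 = 11.775 kHz, appears at 2.35 kHz.
8.1 kHz ≤ fs/2 = 11.775 kHz, passes unchanged.
6.7 kHz ≤ fs/2 = 11.775 kHz, passes unchanged.
39.7 kHz mod fs = 16.15 kHz.
16.15 kHz > fs/2 = 11.775 kHz, folds to fs − 16.15 kHz = 7.4 kHz.
Distinct values: {2.35 kHz, 6.7 kHz, 7.4 kHz, 8.1 kHz} → 4.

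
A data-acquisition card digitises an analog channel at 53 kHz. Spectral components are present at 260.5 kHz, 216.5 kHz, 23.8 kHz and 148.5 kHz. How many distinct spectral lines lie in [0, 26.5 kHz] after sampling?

3

fs/2 = 26.5 kHz.
260.5 kHz mod fs = 48.5 kHz.
48.5 kHz > fs/2 = 26.5 kHz, folds to fs − 48.5 kHz = 4.5 kHz.
216.5 kHz mod fs = 4.5 kHz.
4.5 kHz ≤ fs/2 = 26.5 kHz, appears at 4.5 kHz.
23.8 kHz ≤ fs/2 = 26.5 kHz, passes unchanged.
148.5 kHz mod fs = 42.5 kHz.
42.5 kHz > fs/2 = 26.5 kHz, folds to fs − 42.5 kHz = 10.5 kHz.
Distinct values: {4.5 kHz, 10.5 kHz, 23.8 kHz} → 3.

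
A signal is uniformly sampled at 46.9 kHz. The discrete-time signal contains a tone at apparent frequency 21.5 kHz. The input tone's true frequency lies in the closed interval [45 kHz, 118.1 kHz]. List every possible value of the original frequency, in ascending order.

68.4 kHz, 72.3 kHz, 115.3 kHz

Frequencies that alias to 21.5 kHz are k·fs ± 21.5 kHz for integer k ≥ 0.
k=0: 21.5 kHz.
k=1: 25.4 kHz, 68.4 kHz.
k=2: 72.3 kHz, 115.3 kHz.
k=3: 119.2 kHz, 162.2 kHz.
Within [45 kHz, 118.1 kHz]: 68.4 kHz, 72.3 kHz, 115.3 kHz.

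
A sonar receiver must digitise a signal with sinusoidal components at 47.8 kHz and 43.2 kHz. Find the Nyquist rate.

95.6 kHz

Highest-frequency component: 47.8 kHz.
Nyquist rate = 2 × 47.8 kHz = 95.6 kHz.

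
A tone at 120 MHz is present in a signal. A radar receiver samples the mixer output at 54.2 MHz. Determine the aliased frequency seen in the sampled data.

120 MHz mod fs = 11.6 MHz.
11.6 MHz ≤ fs/2 = 27.1 MHz, appears at 11.6 MHz.

11.6 MHz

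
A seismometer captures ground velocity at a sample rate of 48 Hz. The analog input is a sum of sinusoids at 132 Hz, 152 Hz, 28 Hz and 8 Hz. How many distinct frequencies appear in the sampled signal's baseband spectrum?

fs/2 = 24 Hz.
132 Hz mod fs = 36 Hz.
36 Hz > fs/2 = 24 Hz, folds to fs − 36 Hz = 12 Hz.
152 Hz mod fs = 8 Hz.
8 Hz ≤ fs/2 = 24 Hz, appears at 8 Hz.
28 Hz > fs/2 = 24 Hz, folds to fs − 28 Hz = 20 Hz.
8 Hz ≤ fs/2 = 24 Hz, passes unchanged.
Distinct values: {8 Hz, 12 Hz, 20 Hz} → 3.

3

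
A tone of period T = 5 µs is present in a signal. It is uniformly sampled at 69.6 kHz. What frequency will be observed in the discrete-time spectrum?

8.8 kHz

T = 5 µs → f = 1/T = 200 kHz.
200 kHz mod fs = 60.8 kHz.
60.8 kHz > fs/2 = 34.8 kHz, folds to fs − 60.8 kHz = 8.8 kHz.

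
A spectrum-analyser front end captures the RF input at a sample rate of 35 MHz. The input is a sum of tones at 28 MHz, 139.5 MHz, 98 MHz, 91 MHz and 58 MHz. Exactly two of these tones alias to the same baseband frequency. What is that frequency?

7 MHz

fs/2 = 17.5 MHz.
28 MHz > fs/2 = 17.5 MHz, folds to fs − 28 MHz = 7 MHz.
139.5 MHz mod fs = 34.5 MHz.
34.5 MHz > fs/2 = 17.5 MHz, folds to fs − 34.5 MHz = 0.5 MHz.
98 MHz mod fs = 28 MHz.
28 MHz > fs/2 = 17.5 MHz, folds to fs − 28 MHz = 7 MHz.
91 MHz mod fs = 21 MHz.
21 MHz > fs/2 = 17.5 MHz, folds to fs − 21 MHz = 14 MHz.
58 MHz mod fs = 23 MHz.
23 MHz > fs/2 = 17.5 MHz, folds to fs − 23 MHz = 12 MHz.
28 MHz and 98 MHz both map to 7 MHz.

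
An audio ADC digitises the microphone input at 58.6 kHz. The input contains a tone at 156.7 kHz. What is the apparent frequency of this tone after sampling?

19.1 kHz

156.7 kHz mod fs = 39.5 kHz.
39.5 kHz > fs/2 = 29.3 kHz, folds to fs − 39.5 kHz = 19.1 kHz.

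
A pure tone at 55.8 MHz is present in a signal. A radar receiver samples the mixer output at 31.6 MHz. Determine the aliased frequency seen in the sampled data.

55.8 MHz mod fs = 24.2 MHz.
24.2 MHz > fs/2 = 15.8 MHz, folds to fs − 24.2 MHz = 7.4 MHz.

7.4 MHz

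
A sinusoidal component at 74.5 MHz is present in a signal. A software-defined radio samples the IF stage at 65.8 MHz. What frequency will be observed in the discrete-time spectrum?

74.5 MHz mod fs = 8.7 MHz.
8.7 MHz ≤ fs/2 = 32.9 MHz, appears at 8.7 MHz.

8.7 MHz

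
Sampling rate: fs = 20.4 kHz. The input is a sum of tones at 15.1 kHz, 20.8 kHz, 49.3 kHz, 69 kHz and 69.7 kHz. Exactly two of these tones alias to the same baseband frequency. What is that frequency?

fs/2 = 10.2 kHz.
15.1 kHz > fs/2 = 10.2 kHz, folds to fs − 15.1 kHz = 5.3 kHz.
20.8 kHz mod fs = 0.4 kHz.
0.4 kHz ≤ fs/2 = 10.2 kHz, appears at 0.4 kHz.
49.3 kHz mod fs = 8.5 kHz.
8.5 kHz ≤ fs/2 = 10.2 kHz, appears at 8.5 kHz.
69 kHz mod fs = 7.8 kHz.
7.8 kHz ≤ fs/2 = 10.2 kHz, appears at 7.8 kHz.
69.7 kHz mod fs = 8.5 kHz.
8.5 kHz ≤ fs/2 = 10.2 kHz, appears at 8.5 kHz.
49.3 kHz and 69.7 kHz both map to 8.5 kHz.

8.5 kHz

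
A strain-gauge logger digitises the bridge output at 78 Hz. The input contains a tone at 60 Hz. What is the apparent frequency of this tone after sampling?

60 Hz > fs/2 = 39 Hz, folds to fs − 60 Hz = 18 Hz.

18 Hz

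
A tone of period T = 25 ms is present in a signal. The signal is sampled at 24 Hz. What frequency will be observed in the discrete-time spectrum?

8 Hz

T = 25 ms → f = 1/T = 40 Hz.
40 Hz mod fs = 16 Hz.
16 Hz > fs/2 = 12 Hz, folds to fs − 16 Hz = 8 Hz.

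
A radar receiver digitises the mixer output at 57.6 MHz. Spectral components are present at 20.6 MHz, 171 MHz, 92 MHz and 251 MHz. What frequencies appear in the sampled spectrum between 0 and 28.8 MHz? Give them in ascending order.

1.8 MHz, 20.6 MHz, 23.2 MHz

fs/2 = 28.8 MHz.
20.6 MHz ≤ fs/2 = 28.8 MHz, passes unchanged.
171 MHz mod fs = 55.8 MHz.
55.8 MHz > fs/2 = 28.8 MHz, folds to fs − 55.8 MHz = 1.8 MHz.
92 MHz mod fs = 34.4 MHz.
34.4 MHz > fs/2 = 28.8 MHz, folds to fs − 34.4 MHz = 23.2 MHz.
251 MHz mod fs = 20.6 MHz.
20.6 MHz ≤ fs/2 = 28.8 MHz, appears at 20.6 MHz.
Distinct values: {1.8 MHz, 20.6 MHz, 23.2 MHz}.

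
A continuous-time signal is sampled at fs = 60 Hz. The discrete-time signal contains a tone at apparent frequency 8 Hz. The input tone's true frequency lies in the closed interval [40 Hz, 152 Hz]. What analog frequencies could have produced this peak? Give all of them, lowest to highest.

52 Hz, 68 Hz, 112 Hz, 128 Hz

Frequencies that alias to 8 Hz are k·fs ± 8 Hz for integer k ≥ 0.
k=0: 8 Hz.
k=1: 52 Hz, 68 Hz.
k=2: 112 Hz, 128 Hz.
k=3: 172 Hz, 188 Hz.
Within [40 Hz, 152 Hz]: 52 Hz, 68 Hz, 112 Hz, 128 Hz.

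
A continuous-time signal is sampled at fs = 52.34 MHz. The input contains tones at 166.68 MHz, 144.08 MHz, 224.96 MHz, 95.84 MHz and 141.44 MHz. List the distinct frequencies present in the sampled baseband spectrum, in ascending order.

8.84 MHz, 9.66 MHz, 12.94 MHz, 15.58 MHz, 15.6 MHz

fs/2 = 26.17 MHz.
166.68 MHz mod fs = 9.66 MHz.
9.66 MHz ≤ fs/2 = 26.17 MHz, appears at 9.66 MHz.
144.08 MHz mod fs = 39.4 MHz.
39.4 MHz > fs/2 = 26.17 MHz, folds to fs − 39.4 MHz = 12.94 MHz.
224.96 MHz mod fs = 15.6 MHz.
15.6 MHz ≤ fs/2 = 26.17 MHz, appears at 15.6 MHz.
95.84 MHz mod fs = 43.5 MHz.
43.5 MHz > fs/2 = 26.17 MHz, folds to fs − 43.5 MHz = 8.84 MHz.
141.44 MHz mod fs = 36.76 MHz.
36.76 MHz > fs/2 = 26.17 MHz, folds to fs − 36.76 MHz = 15.58 MHz.
Distinct values: {8.84 MHz, 9.66 MHz, 12.94 MHz, 15.58 MHz, 15.6 MHz}.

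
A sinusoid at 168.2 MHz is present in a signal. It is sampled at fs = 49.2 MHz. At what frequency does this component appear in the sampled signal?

168.2 MHz mod fs = 20.6 MHz.
20.6 MHz ≤ fs/2 = 24.6 MHz, appears at 20.6 MHz.

20.6 MHz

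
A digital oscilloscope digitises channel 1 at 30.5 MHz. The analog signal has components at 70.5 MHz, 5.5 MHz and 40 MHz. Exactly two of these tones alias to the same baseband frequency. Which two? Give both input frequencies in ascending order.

fs/2 = 15.25 MHz.
70.5 MHz mod fs = 9.5 MHz.
9.5 MHz ≤ fs/2 = 15.25 MHz, appears at 9.5 MHz.
5.5 MHz ≤ fs/2 = 15.25 MHz, passes unchanged.
40 MHz mod fs = 9.5 MHz.
9.5 MHz ≤ fs/2 = 15.25 MHz, appears at 9.5 MHz.
40 MHz and 70.5 MHz both map to 9.5 MHz.

40 MHz, 70.5 MHz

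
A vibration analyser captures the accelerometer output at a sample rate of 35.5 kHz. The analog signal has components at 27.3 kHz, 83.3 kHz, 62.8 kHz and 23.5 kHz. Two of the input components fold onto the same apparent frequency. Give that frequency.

fs/2 = 17.75 kHz.
27.3 kHz > fs/2 = 17.75 kHz, folds to fs − 27.3 kHz = 8.2 kHz.
83.3 kHz mod fs = 12.3 kHz.
12.3 kHz ≤ fs/2 = 17.75 kHz, appears at 12.3 kHz.
62.8 kHz mod fs = 27.3 kHz.
27.3 kHz > fs/2 = 17.75 kHz, folds to fs − 27.3 kHz = 8.2 kHz.
23.5 kHz > fs/2 = 17.75 kHz, folds to fs − 23.5 kHz = 12 kHz.
27.3 kHz and 62.8 kHz both map to 8.2 kHz.

8.2 kHz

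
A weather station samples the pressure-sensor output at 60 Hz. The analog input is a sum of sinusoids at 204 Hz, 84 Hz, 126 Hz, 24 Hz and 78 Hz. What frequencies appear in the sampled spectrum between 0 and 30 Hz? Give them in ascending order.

6 Hz, 18 Hz, 24 Hz

fs/2 = 30 Hz.
204 Hz mod fs = 24 Hz.
24 Hz ≤ fs/2 = 30 Hz, appears at 24 Hz.
84 Hz mod fs = 24 Hz.
24 Hz ≤ fs/2 = 30 Hz, appears at 24 Hz.
126 Hz mod fs = 6 Hz.
6 Hz ≤ fs/2 = 30 Hz, appears at 6 Hz.
24 Hz ≤ fs/2 = 30 Hz, passes unchanged.
78 Hz mod fs = 18 Hz.
18 Hz ≤ fs/2 = 30 Hz, appears at 18 Hz.
Distinct values: {6 Hz, 18 Hz, 24 Hz}.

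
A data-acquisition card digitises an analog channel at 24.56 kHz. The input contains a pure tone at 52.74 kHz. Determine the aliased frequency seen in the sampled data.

52.74 kHz mod fs = 3.62 kHz.
3.62 kHz ≤ fs/2 = 12.28 kHz, appears at 3.62 kHz.

3.62 kHz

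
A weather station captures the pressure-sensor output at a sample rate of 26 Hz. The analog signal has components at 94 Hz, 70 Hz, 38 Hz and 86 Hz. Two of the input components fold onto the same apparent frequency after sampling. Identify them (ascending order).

fs/2 = 13 Hz.
94 Hz mod fs = 16 Hz.
16 Hz > fs/2 = 13 Hz, folds to fs − 16 Hz = 10 Hz.
70 Hz mod fs = 18 Hz.
18 Hz > fs/2 = 13 Hz, folds to fs − 18 Hz = 8 Hz.
38 Hz mod fs = 12 Hz.
12 Hz ≤ fs/2 = 13 Hz, appears at 12 Hz.
86 Hz mod fs = 8 Hz.
8 Hz ≤ fs/2 = 13 Hz, appears at 8 Hz.
70 Hz and 86 Hz both map to 8 Hz.

70 Hz, 86 Hz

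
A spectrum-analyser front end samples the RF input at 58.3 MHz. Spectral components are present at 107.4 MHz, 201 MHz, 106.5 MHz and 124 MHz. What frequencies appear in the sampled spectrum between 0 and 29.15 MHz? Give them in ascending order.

7.4 MHz, 9.2 MHz, 10.1 MHz, 26.1 MHz

fs/2 = 29.15 MHz.
107.4 MHz mod fs = 49.1 MHz.
49.1 MHz > fs/2 = 29.15 MHz, folds to fs − 49.1 MHz = 9.2 MHz.
201 MHz mod fs = 26.1 MHz.
26.1 MHz ≤ fs/2 = 29.15 MHz, appears at 26.1 MHz.
106.5 MHz mod fs = 48.2 MHz.
48.2 MHz > fs/2 = 29.15 MHz, folds to fs − 48.2 MHz = 10.1 MHz.
124 MHz mod fs = 7.4 MHz.
7.4 MHz ≤ fs/2 = 29.15 MHz, appears at 7.4 MHz.
Distinct values: {7.4 MHz, 9.2 MHz, 10.1 MHz, 26.1 MHz}.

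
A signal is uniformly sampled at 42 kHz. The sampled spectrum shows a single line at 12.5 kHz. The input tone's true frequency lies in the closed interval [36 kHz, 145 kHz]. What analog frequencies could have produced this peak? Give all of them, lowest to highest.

Frequencies that alias to 12.5 kHz are k·fs ± 12.5 kHz for integer k ≥ 0.
k=0: 12.5 kHz.
k=1: 29.5 kHz, 54.5 kHz.
k=2: 71.5 kHz, 96.5 kHz.
k=3: 113.5 kHz, 138.5 kHz.
k=4: 155.5 kHz, 180.5 kHz.
Within [36 kHz, 145 kHz]: 54.5 kHz, 71.5 kHz, 96.5 kHz, 113.5 kHz, 138.5 kHz.

54.5 kHz, 71.5 kHz, 96.5 kHz, 113.5 kHz, 138.5 kHz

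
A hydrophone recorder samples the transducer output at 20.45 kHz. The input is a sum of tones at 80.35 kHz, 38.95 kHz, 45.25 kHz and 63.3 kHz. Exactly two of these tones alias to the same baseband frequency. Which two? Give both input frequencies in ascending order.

fs/2 = 10.225 kHz.
80.35 kHz mod fs = 19 kHz.
19 kHz > fs/2 = 10.225 kHz, folds to fs − 19 kHz = 1.45 kHz.
38.95 kHz mod fs = 18.5 kHz.
18.5 kHz > fs/2 = 10.225 kHz, folds to fs − 18.5 kHz = 1.95 kHz.
45.25 kHz mod fs = 4.35 kHz.
4.35 kHz ≤ fs/2 = 10.225 kHz, appears at 4.35 kHz.
63.3 kHz mod fs = 1.95 kHz.
1.95 kHz ≤ fs/2 = 10.225 kHz, appears at 1.95 kHz.
38.95 kHz and 63.3 kHz both map to 1.95 kHz.

38.95 kHz, 63.3 kHz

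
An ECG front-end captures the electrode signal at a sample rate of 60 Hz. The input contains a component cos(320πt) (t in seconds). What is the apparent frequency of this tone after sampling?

ω = 320π rad/s → f = ω/(2π) = 160 Hz.
160 Hz mod fs = 40 Hz.
40 Hz > fs/2 = 30 Hz, folds to fs − 40 Hz = 20 Hz.

20 Hz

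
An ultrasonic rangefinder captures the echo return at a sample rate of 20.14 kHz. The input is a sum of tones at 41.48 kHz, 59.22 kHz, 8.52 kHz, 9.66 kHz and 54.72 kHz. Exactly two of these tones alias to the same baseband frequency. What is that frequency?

fs/2 = 10.07 kHz.
41.48 kHz mod fs = 1.2 kHz.
1.2 kHz ≤ fs/2 = 10.07 kHz, appears at 1.2 kHz.
59.22 kHz mod fs = 18.94 kHz.
18.94 kHz > fs/2 = 10.07 kHz, folds to fs − 18.94 kHz = 1.2 kHz.
8.52 kHz ≤ fs/2 = 10.07 kHz, passes unchanged.
9.66 kHz ≤ fs/2 = 10.07 kHz, passes unchanged.
54.72 kHz mod fs = 14.44 kHz.
14.44 kHz > fs/2 = 10.07 kHz, folds to fs − 14.44 kHz = 5.7 kHz.
41.48 kHz and 59.22 kHz both map to 1.2 kHz.

1.2 kHz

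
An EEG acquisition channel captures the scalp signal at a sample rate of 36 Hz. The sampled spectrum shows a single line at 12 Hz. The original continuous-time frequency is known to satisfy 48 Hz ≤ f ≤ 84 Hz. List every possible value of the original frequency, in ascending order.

48 Hz, 60 Hz, 84 Hz

Frequencies that alias to 12 Hz are k·fs ± 12 Hz for integer k ≥ 0.
k=0: 12 Hz.
k=1: 24 Hz, 48 Hz.
k=2: 60 Hz, 84 Hz.
k=3: 96 Hz, 120 Hz.
Within [48 Hz, 84 Hz]: 48 Hz, 60 Hz, 84 Hz.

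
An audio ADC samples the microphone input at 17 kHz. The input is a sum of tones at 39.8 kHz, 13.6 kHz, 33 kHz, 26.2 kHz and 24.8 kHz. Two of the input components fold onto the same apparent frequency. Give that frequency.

fs/2 = 8.5 kHz.
39.8 kHz mod fs = 5.8 kHz.
5.8 kHz ≤ fs/2 = 8.5 kHz, appears at 5.8 kHz.
13.6 kHz > fs/2 = 8.5 kHz, folds to fs − 13.6 kHz = 3.4 kHz.
33 kHz mod fs = 16 kHz.
16 kHz > fs/2 = 8.5 kHz, folds to fs − 16 kHz = 1 kHz.
26.2 kHz mod fs = 9.2 kHz.
9.2 kHz > fs/2 = 8.5 kHz, folds to fs − 9.2 kHz = 7.8 kHz.
24.8 kHz mod fs = 7.8 kHz.
7.8 kHz ≤ fs/2 = 8.5 kHz, appears at 7.8 kHz.
24.8 kHz and 26.2 kHz both map to 7.8 kHz.

7.8 kHz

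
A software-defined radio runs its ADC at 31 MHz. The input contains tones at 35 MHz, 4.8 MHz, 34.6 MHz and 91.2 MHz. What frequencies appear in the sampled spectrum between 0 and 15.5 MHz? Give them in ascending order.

fs/2 = 15.5 MHz.
35 MHz mod fs = 4 MHz.
4 MHz ≤ fs/2 = 15.5 MHz, appears at 4 MHz.
4.8 MHz ≤ fs/2 = 15.5 MHz, passes unchanged.
34.6 MHz mod fs = 3.6 MHz.
3.6 MHz ≤ fs/2 = 15.5 MHz, appears at 3.6 MHz.
91.2 MHz mod fs = 29.2 MHz.
29.2 MHz > fs/2 = 15.5 MHz, folds to fs − 29.2 MHz = 1.8 MHz.
Distinct values: {1.8 MHz, 3.6 MHz, 4 MHz, 4.8 MHz}.

1.8 MHz, 3.6 MHz, 4 MHz, 4.8 MHz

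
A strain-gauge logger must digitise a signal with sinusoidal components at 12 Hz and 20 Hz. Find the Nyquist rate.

Highest-frequency component: 20 Hz.
Nyquist rate = 2 × 20 Hz = 40 Hz.

40 Hz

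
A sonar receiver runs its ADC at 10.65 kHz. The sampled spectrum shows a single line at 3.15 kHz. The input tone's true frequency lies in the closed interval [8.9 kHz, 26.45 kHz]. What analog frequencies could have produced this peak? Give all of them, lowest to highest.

13.8 kHz, 18.15 kHz, 24.45 kHz

Frequencies that alias to 3.15 kHz are k·fs ± 3.15 kHz for integer k ≥ 0.
k=0: 3.15 kHz.
k=1: 7.5 kHz, 13.8 kHz.
k=2: 18.15 kHz, 24.45 kHz.
k=3: 28.8 kHz, 35.1 kHz.
Within [8.9 kHz, 26.45 kHz]: 13.8 kHz, 18.15 kHz, 24.45 kHz.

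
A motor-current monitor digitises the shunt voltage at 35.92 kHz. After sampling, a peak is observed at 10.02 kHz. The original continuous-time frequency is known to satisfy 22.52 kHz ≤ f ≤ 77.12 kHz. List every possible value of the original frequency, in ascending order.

Frequencies that alias to 10.02 kHz are k·fs ± 10.02 kHz for integer k ≥ 0.
k=0: 10.02 kHz.
k=1: 25.9 kHz, 45.94 kHz.
k=2: 61.82 kHz, 81.86 kHz.
k=3: 97.74 kHz, 117.78 kHz.
Within [22.52 kHz, 77.12 kHz]: 25.9 kHz, 45.94 kHz, 61.82 kHz.

25.9 kHz, 45.94 kHz, 61.82 kHz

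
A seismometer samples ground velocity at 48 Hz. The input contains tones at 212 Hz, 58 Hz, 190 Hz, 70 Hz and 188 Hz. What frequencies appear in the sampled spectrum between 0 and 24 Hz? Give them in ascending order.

2 Hz, 4 Hz, 10 Hz, 20 Hz, 22 Hz

fs/2 = 24 Hz.
212 Hz mod fs = 20 Hz.
20 Hz ≤ fs/2 = 24 Hz, appears at 20 Hz.
58 Hz mod fs = 10 Hz.
10 Hz ≤ fs/2 = 24 Hz, appears at 10 Hz.
190 Hz mod fs = 46 Hz.
46 Hz > fs/2 = 24 Hz, folds to fs − 46 Hz = 2 Hz.
70 Hz mod fs = 22 Hz.
22 Hz ≤ fs/2 = 24 Hz, appears at 22 Hz.
188 Hz mod fs = 44 Hz.
44 Hz > fs/2 = 24 Hz, folds to fs − 44 Hz = 4 Hz.
Distinct values: {2 Hz, 4 Hz, 10 Hz, 20 Hz, 22 Hz}.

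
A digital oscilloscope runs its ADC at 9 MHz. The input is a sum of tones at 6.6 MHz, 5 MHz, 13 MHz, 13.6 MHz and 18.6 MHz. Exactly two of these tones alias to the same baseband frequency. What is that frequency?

fs/2 = 4.5 MHz.
6.6 MHz > fs/2 = 4.5 MHz, folds to fs − 6.6 MHz = 2.4 MHz.
5 MHz > fs/2 = 4.5 MHz, folds to fs − 5 MHz = 4 MHz.
13 MHz mod fs = 4 MHz.
4 MHz ≤ fs/2 = 4.5 MHz, appears at 4 MHz.
13.6 MHz mod fs = 4.6 MHz.
4.6 MHz > fs/2 = 4.5 MHz, folds to fs − 4.6 MHz = 4.4 MHz.
18.6 MHz mod fs = 0.6 MHz.
0.6 MHz ≤ fs/2 = 4.5 MHz, appears at 0.6 MHz.
5 MHz and 13 MHz both map to 4 MHz.

4 MHz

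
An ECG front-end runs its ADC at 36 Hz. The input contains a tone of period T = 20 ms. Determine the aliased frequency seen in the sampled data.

T = 20 ms → f = 1/T = 50 Hz.
50 Hz mod fs = 14 Hz.
14 Hz ≤ fs/2 = 18 Hz, appears at 14 Hz.

14 Hz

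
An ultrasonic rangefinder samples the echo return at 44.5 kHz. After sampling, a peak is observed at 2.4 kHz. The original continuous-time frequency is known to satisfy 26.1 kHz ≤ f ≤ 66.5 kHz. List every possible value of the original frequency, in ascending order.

Frequencies that alias to 2.4 kHz are k·fs ± 2.4 kHz for integer k ≥ 0.
k=0: 2.4 kHz.
k=1: 42.1 kHz, 46.9 kHz.
k=2: 86.6 kHz, 91.4 kHz.
Within [26.1 kHz, 66.5 kHz]: 42.1 kHz, 46.9 kHz.

42.1 kHz, 46.9 kHz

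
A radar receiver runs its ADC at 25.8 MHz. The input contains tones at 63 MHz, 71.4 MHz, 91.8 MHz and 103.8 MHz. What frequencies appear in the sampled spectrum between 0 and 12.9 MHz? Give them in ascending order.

0.6 MHz, 6 MHz, 11.4 MHz

fs/2 = 12.9 MHz.
63 MHz mod fs = 11.4 MHz.
11.4 MHz ≤ fs/2 = 12.9 MHz, appears at 11.4 MHz.
71.4 MHz mod fs = 19.8 MHz.
19.8 MHz > fs/2 = 12.9 MHz, folds to fs − 19.8 MHz = 6 MHz.
91.8 MHz mod fs = 14.4 MHz.
14.4 MHz > fs/2 = 12.9 MHz, folds to fs − 14.4 MHz = 11.4 MHz.
103.8 MHz mod fs = 0.6 MHz.
0.6 MHz ≤ fs/2 = 12.9 MHz, appears at 0.6 MHz.
Distinct values: {0.6 MHz, 6 MHz, 11.4 MHz}.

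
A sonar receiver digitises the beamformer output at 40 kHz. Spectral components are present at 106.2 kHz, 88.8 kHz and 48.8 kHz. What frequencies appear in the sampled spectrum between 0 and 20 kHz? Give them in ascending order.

8.8 kHz, 13.8 kHz

fs/2 = 20 kHz.
106.2 kHz mod fs = 26.2 kHz.
26.2 kHz > fs/2 = 20 kHz, folds to fs − 26.2 kHz = 13.8 kHz.
88.8 kHz mod fs = 8.8 kHz.
8.8 kHz ≤ fs/2 = 20 kHz, appears at 8.8 kHz.
48.8 kHz mod fs = 8.8 kHz.
8.8 kHz ≤ fs/2 = 20 kHz, appears at 8.8 kHz.
Distinct values: {8.8 kHz, 13.8 kHz}.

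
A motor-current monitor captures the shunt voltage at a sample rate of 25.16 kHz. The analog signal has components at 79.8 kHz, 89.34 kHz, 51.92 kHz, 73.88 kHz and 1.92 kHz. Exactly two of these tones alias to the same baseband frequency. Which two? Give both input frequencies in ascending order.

51.92 kHz, 73.88 kHz

fs/2 = 12.58 kHz.
79.8 kHz mod fs = 4.32 kHz.
4.32 kHz ≤ fs/2 = 12.58 kHz, appears at 4.32 kHz.
89.34 kHz mod fs = 13.86 kHz.
13.86 kHz > fs/2 = 12.58 kHz, folds to fs − 13.86 kHz = 11.3 kHz.
51.92 kHz mod fs = 1.6 kHz.
1.6 kHz ≤ fs/2 = 12.58 kHz, appears at 1.6 kHz.
73.88 kHz mod fs = 23.56 kHz.
23.56 kHz > fs/2 = 12.58 kHz, folds to fs − 23.56 kHz = 1.6 kHz.
1.92 kHz ≤ fs/2 = 12.58 kHz, passes unchanged.
51.92 kHz and 73.88 kHz both map to 1.6 kHz.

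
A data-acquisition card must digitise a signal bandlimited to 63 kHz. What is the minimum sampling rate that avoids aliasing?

Nyquist rate = 2 × 63 kHz = 126 kHz.

126 kHz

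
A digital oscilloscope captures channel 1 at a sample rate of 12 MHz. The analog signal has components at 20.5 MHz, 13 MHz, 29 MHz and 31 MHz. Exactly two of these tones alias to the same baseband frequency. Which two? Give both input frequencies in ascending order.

29 MHz, 31 MHz

fs/2 = 6 MHz.
20.5 MHz mod fs = 8.5 MHz.
8.5 MHz > fs/2 = 6 MHz, folds to fs − 8.5 MHz = 3.5 MHz.
13 MHz mod fs = 1 MHz.
1 MHz ≤ fs/2 = 6 MHz, appears at 1 MHz.
29 MHz mod fs = 5 MHz.
5 MHz ≤ fs/2 = 6 MHz, appears at 5 MHz.
31 MHz mod fs = 7 MHz.
7 MHz > fs/2 = 6 MHz, folds to fs − 7 MHz = 5 MHz.
29 MHz and 31 MHz both map to 5 MHz.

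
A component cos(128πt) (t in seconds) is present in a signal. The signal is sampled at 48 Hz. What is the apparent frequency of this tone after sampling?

16 Hz

ω = 128π rad/s → f = ω/(2π) = 64 Hz.
64 Hz mod fs = 16 Hz.
16 Hz ≤ fs/2 = 24 Hz, appears at 16 Hz.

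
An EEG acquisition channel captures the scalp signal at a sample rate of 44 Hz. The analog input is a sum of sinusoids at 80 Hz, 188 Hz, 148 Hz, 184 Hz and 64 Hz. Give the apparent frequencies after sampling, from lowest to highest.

8 Hz, 12 Hz, 16 Hz, 20 Hz

fs/2 = 22 Hz.
80 Hz mod fs = 36 Hz.
36 Hz > fs/2 = 22 Hz, folds to fs − 36 Hz = 8 Hz.
188 Hz mod fs = 12 Hz.
12 Hz ≤ fs/2 = 22 Hz, appears at 12 Hz.
148 Hz mod fs = 16 Hz.
16 Hz ≤ fs/2 = 22 Hz, appears at 16 Hz.
184 Hz mod fs = 8 Hz.
8 Hz ≤ fs/2 = 22 Hz, appears at 8 Hz.
64 Hz mod fs = 20 Hz.
20 Hz ≤ fs/2 = 22 Hz, appears at 20 Hz.
Distinct values: {8 Hz, 12 Hz, 16 Hz, 20 Hz}.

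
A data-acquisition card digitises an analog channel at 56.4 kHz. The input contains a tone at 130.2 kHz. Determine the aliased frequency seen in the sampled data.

17.4 kHz

130.2 kHz mod fs = 17.4 kHz.
17.4 kHz ≤ fs/2 = 28.2 kHz, appears at 17.4 kHz.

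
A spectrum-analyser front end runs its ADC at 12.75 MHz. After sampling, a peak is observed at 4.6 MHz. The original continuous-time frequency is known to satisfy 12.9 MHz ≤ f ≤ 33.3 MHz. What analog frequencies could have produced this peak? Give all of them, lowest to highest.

17.35 MHz, 20.9 MHz, 30.1 MHz

Frequencies that alias to 4.6 MHz are k·fs ± 4.6 MHz for integer k ≥ 0.
k=0: 4.6 MHz.
k=1: 8.15 MHz, 17.35 MHz.
k=2: 20.9 MHz, 30.1 MHz.
k=3: 33.65 MHz, 42.85 MHz.
Within [12.9 MHz, 33.3 MHz]: 17.35 MHz, 20.9 MHz, 30.1 MHz.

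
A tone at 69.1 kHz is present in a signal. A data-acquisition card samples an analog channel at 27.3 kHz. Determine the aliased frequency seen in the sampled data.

12.8 kHz

69.1 kHz mod fs = 14.5 kHz.
14.5 kHz > fs/2 = 13.65 kHz, folds to fs − 14.5 kHz = 12.8 kHz.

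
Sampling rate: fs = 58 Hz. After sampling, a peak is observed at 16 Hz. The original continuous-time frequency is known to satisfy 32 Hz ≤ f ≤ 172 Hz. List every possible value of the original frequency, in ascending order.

Frequencies that alias to 16 Hz are k·fs ± 16 Hz for integer k ≥ 0.
k=0: 16 Hz.
k=1: 42 Hz, 74 Hz.
k=2: 100 Hz, 132 Hz.
k=3: 158 Hz, 190 Hz.
k=4: 216 Hz, 248 Hz.
Within [32 Hz, 172 Hz]: 42 Hz, 74 Hz, 100 Hz, 132 Hz, 158 Hz.

42 Hz, 74 Hz, 100 Hz, 132 Hz, 158 Hz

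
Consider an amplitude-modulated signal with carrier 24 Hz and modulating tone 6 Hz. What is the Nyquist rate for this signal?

60 Hz

AM sidebands sit at fc ± fm = 18 Hz and 30 Hz.
Highest-frequency component: 30 Hz.
Nyquist rate = 2 × 30 Hz = 60 Hz.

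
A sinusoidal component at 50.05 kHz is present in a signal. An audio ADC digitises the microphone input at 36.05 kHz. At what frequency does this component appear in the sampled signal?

50.05 kHz mod fs = 14 kHz.
14 kHz ≤ fs/2 = 18.025 kHz, appears at 14 kHz.

14 kHz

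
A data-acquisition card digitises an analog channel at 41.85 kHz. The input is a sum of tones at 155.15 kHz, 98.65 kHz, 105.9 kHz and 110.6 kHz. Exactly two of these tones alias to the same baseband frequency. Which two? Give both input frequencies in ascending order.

98.65 kHz, 110.6 kHz

fs/2 = 20.925 kHz.
155.15 kHz mod fs = 29.6 kHz.
29.6 kHz > fs/2 = 20.925 kHz, folds to fs − 29.6 kHz = 12.25 kHz.
98.65 kHz mod fs = 14.95 kHz.
14.95 kHz ≤ fs/2 = 20.925 kHz, appears at 14.95 kHz.
105.9 kHz mod fs = 22.2 kHz.
22.2 kHz > fs/2 = 20.925 kHz, folds to fs − 22.2 kHz = 19.65 kHz.
110.6 kHz mod fs = 26.9 kHz.
26.9 kHz > fs/2 = 20.925 kHz, folds to fs − 26.9 kHz = 14.95 kHz.
98.65 kHz and 110.6 kHz both map to 14.95 kHz.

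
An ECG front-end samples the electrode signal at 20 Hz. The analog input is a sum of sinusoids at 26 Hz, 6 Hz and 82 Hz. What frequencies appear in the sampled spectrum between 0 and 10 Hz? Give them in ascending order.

fs/2 = 10 Hz.
26 Hz mod fs = 6 Hz.
6 Hz ≤ fs/2 = 10 Hz, appears at 6 Hz.
6 Hz ≤ fs/2 = 10 Hz, passes unchanged.
82 Hz mod fs = 2 Hz.
2 Hz ≤ fs/2 = 10 Hz, appears at 2 Hz.
Distinct values: {2 Hz, 6 Hz}.

2 Hz, 6 Hz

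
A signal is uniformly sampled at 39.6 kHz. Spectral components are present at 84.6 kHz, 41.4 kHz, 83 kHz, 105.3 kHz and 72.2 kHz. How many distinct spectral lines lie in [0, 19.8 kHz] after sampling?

fs/2 = 19.8 kHz.
84.6 kHz mod fs = 5.4 kHz.
5.4 kHz ≤ fs/2 = 19.8 kHz, appears at 5.4 kHz.
41.4 kHz mod fs = 1.8 kHz.
1.8 kHz ≤ fs/2 = 19.8 kHz, appears at 1.8 kHz.
83 kHz mod fs = 3.8 kHz.
3.8 kHz ≤ fs/2 = 19.8 kHz, appears at 3.8 kHz.
105.3 kHz mod fs = 26.1 kHz.
26.1 kHz > fs/2 = 19.8 kHz, folds to fs − 26.1 kHz = 13.5 kHz.
72.2 kHz mod fs = 32.6 kHz.
32.6 kHz > fs/2 = 19.8 kHz, folds to fs − 32.6 kHz = 7 kHz.
Distinct values: {1.8 kHz, 3.8 kHz, 5.4 kHz, 7 kHz, 13.5 kHz} → 5.

5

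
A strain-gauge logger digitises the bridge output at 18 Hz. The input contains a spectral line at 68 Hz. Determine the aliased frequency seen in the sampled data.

4 Hz

68 Hz mod fs = 14 Hz.
14 Hz > fs/2 = 9 Hz, folds to fs − 14 Hz = 4 Hz.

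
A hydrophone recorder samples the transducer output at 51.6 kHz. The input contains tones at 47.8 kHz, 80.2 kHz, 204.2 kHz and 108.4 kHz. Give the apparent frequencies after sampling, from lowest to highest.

fs/2 = 25.8 kHz.
47.8 kHz > fs/2 = 25.8 kHz, folds to fs − 47.8 kHz = 3.8 kHz.
80.2 kHz mod fs = 28.6 kHz.
28.6 kHz > fs/2 = 25.8 kHz, folds to fs − 28.6 kHz = 23 kHz.
204.2 kHz mod fs = 49.4 kHz.
49.4 kHz > fs/2 = 25.8 kHz, folds to fs − 49.4 kHz = 2.2 kHz.
108.4 kHz mod fs = 5.2 kHz.
5.2 kHz ≤ fs/2 = 25.8 kHz, appears at 5.2 kHz.
Distinct values: {2.2 kHz, 3.8 kHz, 5.2 kHz, 23 kHz}.

2.2 kHz, 3.8 kHz, 5.2 kHz, 23 kHz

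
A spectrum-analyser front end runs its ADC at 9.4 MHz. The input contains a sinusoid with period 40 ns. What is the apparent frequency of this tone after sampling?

T = 40 ns → f = 1/T = 25 MHz.
25 MHz mod fs = 6.2 MHz.
6.2 MHz > fs/2 = 4.7 MHz, folds to fs − 6.2 MHz = 3.2 MHz.

3.2 MHz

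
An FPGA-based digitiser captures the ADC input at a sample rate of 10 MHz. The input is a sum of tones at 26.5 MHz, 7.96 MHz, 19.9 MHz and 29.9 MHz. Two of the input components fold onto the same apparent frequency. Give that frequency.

0.1 MHz

fs/2 = 5 MHz.
26.5 MHz mod fs = 6.5 MHz.
6.5 MHz > fs/2 = 5 MHz, folds to fs − 6.5 MHz = 3.5 MHz.
7.96 MHz > fs/2 = 5 MHz, folds to fs − 7.96 MHz = 2.04 MHz.
19.9 MHz mod fs = 9.9 MHz.
9.9 MHz > fs/2 = 5 MHz, folds to fs − 9.9 MHz = 0.1 MHz.
29.9 MHz mod fs = 9.9 MHz.
9.9 MHz > fs/2 = 5 MHz, folds to fs − 9.9 MHz = 0.1 MHz.
19.9 MHz and 29.9 MHz both map to 0.1 MHz.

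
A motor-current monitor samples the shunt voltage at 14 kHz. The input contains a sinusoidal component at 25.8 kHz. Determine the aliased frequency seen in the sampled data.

25.8 kHz mod fs = 11.8 kHz.
11.8 kHz > fs/2 = 7 kHz, folds to fs − 11.8 kHz = 2.2 kHz.

2.2 kHz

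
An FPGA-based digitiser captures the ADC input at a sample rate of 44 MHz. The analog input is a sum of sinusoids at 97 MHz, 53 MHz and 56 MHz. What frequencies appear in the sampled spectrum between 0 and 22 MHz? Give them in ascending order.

fs/2 = 22 MHz.
97 MHz mod fs = 9 MHz.
9 MHz ≤ fs/2 = 22 MHz, appears at 9 MHz.
53 MHz mod fs = 9 MHz.
9 MHz ≤ fs/2 = 22 MHz, appears at 9 MHz.
56 MHz mod fs = 12 MHz.
12 MHz ≤ fs/2 = 22 MHz, appears at 12 MHz.
Distinct values: {9 MHz, 12 MHz}.

9 MHz, 12 MHz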